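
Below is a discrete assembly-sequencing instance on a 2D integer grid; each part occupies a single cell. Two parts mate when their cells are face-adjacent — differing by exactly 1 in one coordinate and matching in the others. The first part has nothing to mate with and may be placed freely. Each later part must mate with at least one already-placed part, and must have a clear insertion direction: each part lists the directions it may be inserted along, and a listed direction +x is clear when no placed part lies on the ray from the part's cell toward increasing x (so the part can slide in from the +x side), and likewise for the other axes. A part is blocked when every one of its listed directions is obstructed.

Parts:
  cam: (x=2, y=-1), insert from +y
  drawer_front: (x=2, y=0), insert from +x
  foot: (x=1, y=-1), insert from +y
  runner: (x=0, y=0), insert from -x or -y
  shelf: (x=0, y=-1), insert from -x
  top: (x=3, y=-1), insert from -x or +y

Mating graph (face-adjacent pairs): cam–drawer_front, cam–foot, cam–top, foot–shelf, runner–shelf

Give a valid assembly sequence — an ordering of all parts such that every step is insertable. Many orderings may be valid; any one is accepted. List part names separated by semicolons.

cam; top; foot; shelf; runner; drawer_front

1. cam@(2, -1) [+y clear] — {cam}
2. top@(3, -1) [+y clear] — {cam, top}
3. foot@(1, -1) [+y clear] — {cam, foot, top}
4. shelf@(0, -1) [-x clear] — {cam, foot, shelf, top}
5. runner@(0, 0) [-x clear] — {cam, foot, runner, shelf, top}
6. drawer_front@(2, 0) [+x clear] — {cam, drawer_front, foot, runner, shelf, top}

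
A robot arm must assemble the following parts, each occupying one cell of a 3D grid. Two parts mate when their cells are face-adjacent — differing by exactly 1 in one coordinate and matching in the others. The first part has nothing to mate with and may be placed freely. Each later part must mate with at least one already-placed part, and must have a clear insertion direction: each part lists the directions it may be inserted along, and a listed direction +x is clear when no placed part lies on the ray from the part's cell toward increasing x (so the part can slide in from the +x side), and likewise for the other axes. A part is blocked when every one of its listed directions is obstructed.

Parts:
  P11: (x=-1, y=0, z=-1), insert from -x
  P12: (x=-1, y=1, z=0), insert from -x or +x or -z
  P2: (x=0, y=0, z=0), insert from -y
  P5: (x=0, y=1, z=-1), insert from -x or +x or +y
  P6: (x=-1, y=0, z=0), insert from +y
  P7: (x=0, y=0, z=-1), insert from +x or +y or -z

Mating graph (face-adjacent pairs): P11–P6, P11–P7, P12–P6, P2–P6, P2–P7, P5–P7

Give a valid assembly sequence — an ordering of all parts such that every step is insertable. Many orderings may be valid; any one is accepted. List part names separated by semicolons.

P2; P6; P11; P7; P5; P12

1. P2@(0, 0, 0) [-y clear] — {P2}
2. P6@(-1, 0, 0) [+y clear] — {P2, P6}
3. P11@(-1, 0, -1) [-x clear] — {P11, P2, P6}
4. P7@(0, 0, -1) [+x clear] — {P11, P2, P6, P7}
5. P5@(0, 1, -1) [-x clear] — {P11, P2, P5, P6, P7}
6. P12@(-1, 1, 0) [-x clear] — {P11, P12, P2, P5, P6, P7}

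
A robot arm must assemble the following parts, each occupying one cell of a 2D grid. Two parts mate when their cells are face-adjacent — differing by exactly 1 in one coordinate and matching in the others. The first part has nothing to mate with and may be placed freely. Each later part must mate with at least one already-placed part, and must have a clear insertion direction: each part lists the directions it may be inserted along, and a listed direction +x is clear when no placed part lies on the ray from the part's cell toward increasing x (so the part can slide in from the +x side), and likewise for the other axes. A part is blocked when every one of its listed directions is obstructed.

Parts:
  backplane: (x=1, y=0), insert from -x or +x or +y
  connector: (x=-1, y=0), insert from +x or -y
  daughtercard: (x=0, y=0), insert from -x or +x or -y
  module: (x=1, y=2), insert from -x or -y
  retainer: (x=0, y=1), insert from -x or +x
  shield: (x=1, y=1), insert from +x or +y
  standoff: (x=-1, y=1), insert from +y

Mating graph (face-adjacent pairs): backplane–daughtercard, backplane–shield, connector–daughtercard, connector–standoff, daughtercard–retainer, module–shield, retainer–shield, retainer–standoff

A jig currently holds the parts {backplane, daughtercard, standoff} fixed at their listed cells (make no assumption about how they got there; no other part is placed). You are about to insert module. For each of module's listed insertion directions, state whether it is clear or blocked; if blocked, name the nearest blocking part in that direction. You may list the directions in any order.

-x: clear; -y: blocked by backplane

-x: ray from module(1, 2) has no placed part ⇒ clear
-y: nearest on ray is backplane@(1, 0) ⇒ blocked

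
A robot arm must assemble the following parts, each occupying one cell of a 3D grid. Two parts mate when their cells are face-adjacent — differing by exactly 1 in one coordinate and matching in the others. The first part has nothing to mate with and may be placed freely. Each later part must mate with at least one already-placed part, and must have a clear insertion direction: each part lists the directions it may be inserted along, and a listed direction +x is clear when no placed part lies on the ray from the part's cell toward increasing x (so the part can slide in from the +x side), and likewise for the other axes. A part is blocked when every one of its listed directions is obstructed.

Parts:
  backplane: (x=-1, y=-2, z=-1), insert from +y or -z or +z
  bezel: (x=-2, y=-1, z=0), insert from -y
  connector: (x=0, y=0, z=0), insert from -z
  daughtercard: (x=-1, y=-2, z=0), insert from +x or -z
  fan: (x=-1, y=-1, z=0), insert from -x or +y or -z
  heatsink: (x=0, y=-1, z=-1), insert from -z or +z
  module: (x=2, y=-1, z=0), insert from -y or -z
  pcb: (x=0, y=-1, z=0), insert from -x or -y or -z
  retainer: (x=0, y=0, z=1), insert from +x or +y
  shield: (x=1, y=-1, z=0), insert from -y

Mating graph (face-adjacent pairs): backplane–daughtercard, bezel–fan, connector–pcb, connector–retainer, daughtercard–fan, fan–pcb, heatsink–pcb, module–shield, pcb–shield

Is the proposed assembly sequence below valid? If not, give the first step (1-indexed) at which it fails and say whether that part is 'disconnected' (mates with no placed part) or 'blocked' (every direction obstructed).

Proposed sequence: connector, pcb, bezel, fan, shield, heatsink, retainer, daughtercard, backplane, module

Invalid at step 3 (disconnected)

1. connector@(0, 0, 0) [-z clear] — {connector}
2. pcb@(0, -1, 0) [-x clear] — {connector, pcb}
3. bezel@(-2, -1, 0) — no placed neighbour ⇒ disconnected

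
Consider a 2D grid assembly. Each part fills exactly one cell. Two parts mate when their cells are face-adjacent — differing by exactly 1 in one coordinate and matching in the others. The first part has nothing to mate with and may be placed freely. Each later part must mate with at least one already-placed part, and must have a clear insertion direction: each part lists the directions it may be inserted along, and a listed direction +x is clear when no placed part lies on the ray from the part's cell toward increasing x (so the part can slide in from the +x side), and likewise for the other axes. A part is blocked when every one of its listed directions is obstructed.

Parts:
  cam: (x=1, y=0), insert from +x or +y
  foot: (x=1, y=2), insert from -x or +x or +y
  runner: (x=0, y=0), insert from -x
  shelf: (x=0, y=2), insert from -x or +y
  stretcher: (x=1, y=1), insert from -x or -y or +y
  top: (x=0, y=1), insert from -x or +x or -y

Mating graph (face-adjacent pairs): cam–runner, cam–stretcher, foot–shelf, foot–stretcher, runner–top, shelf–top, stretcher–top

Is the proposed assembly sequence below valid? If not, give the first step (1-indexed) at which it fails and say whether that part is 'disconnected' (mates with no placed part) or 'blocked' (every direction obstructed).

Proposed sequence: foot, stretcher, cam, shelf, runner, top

Valid

1. foot@(1, 2) [-x clear] — {foot}
2. stretcher@(1, 1) [-x clear] — {foot, stretcher}
3. cam@(1, 0) [+x clear] — {cam, foot, stretcher}
4. shelf@(0, 2) [-x clear] — {cam, foot, shelf, stretcher}
5. runner@(0, 0) [-x clear] — {cam, foot, runner, shelf, stretcher}
6. top@(0, 1) [-x clear] — {cam, foot, runner, shelf, stretcher, top}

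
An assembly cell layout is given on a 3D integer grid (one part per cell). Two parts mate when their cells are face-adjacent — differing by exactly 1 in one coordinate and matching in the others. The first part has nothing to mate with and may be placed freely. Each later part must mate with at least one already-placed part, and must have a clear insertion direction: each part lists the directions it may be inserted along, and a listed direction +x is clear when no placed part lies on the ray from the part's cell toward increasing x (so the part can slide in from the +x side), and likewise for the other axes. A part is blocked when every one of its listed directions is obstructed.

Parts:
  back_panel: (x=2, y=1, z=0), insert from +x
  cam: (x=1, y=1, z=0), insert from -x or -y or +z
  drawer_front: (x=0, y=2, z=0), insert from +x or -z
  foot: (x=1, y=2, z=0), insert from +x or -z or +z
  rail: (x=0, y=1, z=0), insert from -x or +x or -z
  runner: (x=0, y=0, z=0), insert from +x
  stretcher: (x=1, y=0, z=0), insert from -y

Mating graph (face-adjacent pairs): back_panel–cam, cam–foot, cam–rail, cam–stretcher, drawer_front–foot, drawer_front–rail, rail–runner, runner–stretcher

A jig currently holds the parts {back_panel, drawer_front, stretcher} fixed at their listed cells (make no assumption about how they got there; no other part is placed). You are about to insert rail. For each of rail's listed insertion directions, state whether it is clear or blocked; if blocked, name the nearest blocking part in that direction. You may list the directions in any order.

-x: ray from rail(0, 1, 0) has no placed part ⇒ clear
+x: nearest on ray is back_panel@(2, 1, 0) ⇒ blocked
-z: ray from rail(0, 1, 0) has no placed part ⇒ clear

+x: blocked by back_panel; -x: clear; -z: clear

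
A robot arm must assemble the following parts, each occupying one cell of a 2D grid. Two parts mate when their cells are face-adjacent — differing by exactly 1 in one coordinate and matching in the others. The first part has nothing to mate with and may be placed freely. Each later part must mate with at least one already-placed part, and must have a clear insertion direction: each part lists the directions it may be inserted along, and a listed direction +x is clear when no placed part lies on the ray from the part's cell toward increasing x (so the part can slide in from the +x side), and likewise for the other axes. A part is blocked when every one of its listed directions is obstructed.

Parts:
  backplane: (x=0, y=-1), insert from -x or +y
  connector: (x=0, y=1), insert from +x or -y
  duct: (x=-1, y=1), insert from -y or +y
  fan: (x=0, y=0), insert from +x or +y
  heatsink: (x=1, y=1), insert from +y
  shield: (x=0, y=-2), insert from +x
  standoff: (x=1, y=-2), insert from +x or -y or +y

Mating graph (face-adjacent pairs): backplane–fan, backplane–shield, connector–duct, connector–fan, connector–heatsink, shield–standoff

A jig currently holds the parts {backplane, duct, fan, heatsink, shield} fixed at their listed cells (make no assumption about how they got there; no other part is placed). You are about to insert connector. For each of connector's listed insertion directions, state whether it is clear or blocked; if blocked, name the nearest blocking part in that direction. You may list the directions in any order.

+x: blocked by heatsink; -y: blocked by fan

+x: nearest on ray is heatsink@(1, 1) ⇒ blocked
-y: nearest on ray is fan@(0, 0) ⇒ blocked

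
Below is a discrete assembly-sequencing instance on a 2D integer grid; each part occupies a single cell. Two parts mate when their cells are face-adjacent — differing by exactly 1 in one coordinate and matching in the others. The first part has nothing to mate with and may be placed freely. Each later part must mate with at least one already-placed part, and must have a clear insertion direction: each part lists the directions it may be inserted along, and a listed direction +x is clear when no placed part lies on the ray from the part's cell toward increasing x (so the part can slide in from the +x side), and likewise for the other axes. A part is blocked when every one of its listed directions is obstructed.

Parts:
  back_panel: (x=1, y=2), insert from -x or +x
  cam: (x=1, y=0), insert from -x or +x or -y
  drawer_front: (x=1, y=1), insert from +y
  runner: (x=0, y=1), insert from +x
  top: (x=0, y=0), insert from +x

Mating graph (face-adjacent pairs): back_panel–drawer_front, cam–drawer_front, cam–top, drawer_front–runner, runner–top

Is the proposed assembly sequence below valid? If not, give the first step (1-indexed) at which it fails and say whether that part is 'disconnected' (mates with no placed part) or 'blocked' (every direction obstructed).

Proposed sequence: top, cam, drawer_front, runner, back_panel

1. top@(0, 0) [+x clear] — {top}
2. cam@(1, 0) [+x clear] — {cam, top}
3. drawer_front@(1, 1) [+y clear] — {cam, drawer_front, top}
4. runner@(0, 1) — +x all obstructed ⇒ blocked

Invalid at step 4 (blocked)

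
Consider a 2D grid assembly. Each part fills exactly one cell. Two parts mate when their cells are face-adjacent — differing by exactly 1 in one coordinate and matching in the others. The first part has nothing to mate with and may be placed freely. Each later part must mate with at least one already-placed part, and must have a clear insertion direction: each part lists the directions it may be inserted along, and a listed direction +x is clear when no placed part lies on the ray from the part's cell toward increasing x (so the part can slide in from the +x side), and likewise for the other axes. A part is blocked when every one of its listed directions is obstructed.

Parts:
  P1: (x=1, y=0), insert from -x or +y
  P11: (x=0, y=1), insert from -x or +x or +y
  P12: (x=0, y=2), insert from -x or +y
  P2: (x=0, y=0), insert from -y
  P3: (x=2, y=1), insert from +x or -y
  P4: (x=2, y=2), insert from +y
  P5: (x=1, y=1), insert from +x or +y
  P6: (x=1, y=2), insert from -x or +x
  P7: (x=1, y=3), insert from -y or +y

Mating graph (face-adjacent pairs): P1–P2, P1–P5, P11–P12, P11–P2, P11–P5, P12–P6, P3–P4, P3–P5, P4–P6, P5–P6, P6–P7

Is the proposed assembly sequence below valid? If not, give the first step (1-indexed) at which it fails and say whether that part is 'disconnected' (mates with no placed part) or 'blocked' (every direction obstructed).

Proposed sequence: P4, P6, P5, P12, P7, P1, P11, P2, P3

1. P4@(2, 2) [+y clear] — {P4}
2. P6@(1, 2) [-x clear] — {P4, P6}
3. P5@(1, 1) [+x clear] — {P4, P5, P6}
4. P12@(0, 2) [-x clear] — {P12, P4, P5, P6}
5. P7@(1, 3) [+y clear] — {P12, P4, P5, P6, P7}
6. P1@(1, 0) [-x clear] — {P1, P12, P4, P5, P6, P7}
7. P11@(0, 1) [-x clear] — {P1, P11, P12, P4, P5, P6, P7}
8. P2@(0, 0) [-y clear] — {P1, P11, P12, P2, P4, P5, P6, P7}
9. P3@(2, 1) [+x clear] — {P1, P11, P12, P2, P3, P4, P5, P6, P7}

Valid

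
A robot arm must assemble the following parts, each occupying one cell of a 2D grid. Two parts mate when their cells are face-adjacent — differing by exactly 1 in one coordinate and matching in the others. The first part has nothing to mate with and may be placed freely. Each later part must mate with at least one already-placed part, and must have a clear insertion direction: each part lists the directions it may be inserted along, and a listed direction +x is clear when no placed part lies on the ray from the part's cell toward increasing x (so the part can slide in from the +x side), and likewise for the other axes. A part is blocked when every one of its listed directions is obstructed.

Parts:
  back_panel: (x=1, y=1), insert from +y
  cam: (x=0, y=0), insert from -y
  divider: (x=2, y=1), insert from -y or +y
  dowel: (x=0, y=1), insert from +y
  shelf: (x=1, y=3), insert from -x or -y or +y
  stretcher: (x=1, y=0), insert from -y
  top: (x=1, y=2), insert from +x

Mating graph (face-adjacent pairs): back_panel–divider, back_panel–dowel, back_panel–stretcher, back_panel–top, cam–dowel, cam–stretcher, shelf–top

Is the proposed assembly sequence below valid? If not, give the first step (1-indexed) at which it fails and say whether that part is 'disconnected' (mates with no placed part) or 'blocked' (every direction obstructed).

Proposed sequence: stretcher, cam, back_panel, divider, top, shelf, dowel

1. stretcher@(1, 0) [-y clear] — {stretcher}
2. cam@(0, 0) [-y clear] — {cam, stretcher}
3. back_panel@(1, 1) [+y clear] — {back_panel, cam, stretcher}
4. divider@(2, 1) [-y clear] — {back_panel, cam, divider, stretcher}
5. top@(1, 2) [+x clear] — {back_panel, cam, divider, stretcher, top}
6. shelf@(1, 3) [-x clear] — {back_panel, cam, divider, shelf, stretcher, top}
7. dowel@(0, 1) [+y clear] — {back_panel, cam, divider, dowel, shelf, stretcher, top}

Valid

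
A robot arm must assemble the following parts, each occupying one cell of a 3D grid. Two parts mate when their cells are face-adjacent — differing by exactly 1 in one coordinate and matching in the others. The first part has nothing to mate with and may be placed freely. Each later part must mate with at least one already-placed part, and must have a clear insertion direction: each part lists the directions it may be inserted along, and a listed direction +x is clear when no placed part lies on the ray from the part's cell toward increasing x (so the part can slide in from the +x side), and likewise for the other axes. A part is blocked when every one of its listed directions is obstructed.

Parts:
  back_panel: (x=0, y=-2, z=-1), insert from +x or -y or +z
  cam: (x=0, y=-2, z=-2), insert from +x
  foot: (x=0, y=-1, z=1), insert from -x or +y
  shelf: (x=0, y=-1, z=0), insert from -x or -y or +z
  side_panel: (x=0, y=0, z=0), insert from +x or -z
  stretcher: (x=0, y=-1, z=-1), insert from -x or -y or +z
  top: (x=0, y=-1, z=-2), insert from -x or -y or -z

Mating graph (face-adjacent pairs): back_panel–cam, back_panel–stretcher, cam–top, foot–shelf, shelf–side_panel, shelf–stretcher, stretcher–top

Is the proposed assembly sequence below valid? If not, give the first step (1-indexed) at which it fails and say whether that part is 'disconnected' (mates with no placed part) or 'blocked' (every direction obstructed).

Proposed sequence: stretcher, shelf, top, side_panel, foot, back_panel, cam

Valid

1. stretcher@(0, -1, -1) [-x clear] — {stretcher}
2. shelf@(0, -1, 0) [-x clear] — {shelf, stretcher}
3. top@(0, -1, -2) [-x clear] — {shelf, stretcher, top}
4. side_panel@(0, 0, 0) [+x clear] — {shelf, side_panel, stretcher, top}
5. foot@(0, -1, 1) [-x clear] — {foot, shelf, side_panel, stretcher, top}
6. back_panel@(0, -2, -1) [+x clear] — {back_panel, foot, shelf, side_panel, stretcher, top}
7. cam@(0, -2, -2) [+x clear] — {back_panel, cam, foot, shelf, side_panel, stretcher, top}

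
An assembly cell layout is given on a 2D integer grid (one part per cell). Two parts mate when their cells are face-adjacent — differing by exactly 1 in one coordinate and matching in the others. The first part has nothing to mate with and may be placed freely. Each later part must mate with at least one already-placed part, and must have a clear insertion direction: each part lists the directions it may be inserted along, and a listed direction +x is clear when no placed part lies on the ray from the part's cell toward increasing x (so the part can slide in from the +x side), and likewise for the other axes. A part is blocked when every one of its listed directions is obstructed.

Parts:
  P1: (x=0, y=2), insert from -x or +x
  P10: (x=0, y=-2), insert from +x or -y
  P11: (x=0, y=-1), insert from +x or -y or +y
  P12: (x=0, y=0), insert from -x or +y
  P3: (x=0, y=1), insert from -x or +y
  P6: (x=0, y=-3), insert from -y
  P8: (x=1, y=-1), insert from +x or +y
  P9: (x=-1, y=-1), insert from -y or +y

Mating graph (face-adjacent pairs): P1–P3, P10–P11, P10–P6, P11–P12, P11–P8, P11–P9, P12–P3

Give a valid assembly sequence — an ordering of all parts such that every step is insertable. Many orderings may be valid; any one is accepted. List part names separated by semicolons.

1. P3@(0, 1) [-x clear] — {P3}
2. P1@(0, 2) [-x clear] — {P1, P3}
3. P12@(0, 0) [-x clear] — {P1, P12, P3}
4. P11@(0, -1) [+x clear] — {P1, P11, P12, P3}
5. P9@(-1, -1) [-y clear] — {P1, P11, P12, P3, P9}
6. P8@(1, -1) [+x clear] — {P1, P11, P12, P3, P8, P9}
7. P10@(0, -2) [+x clear] — {P1, P10, P11, P12, P3, P8, P9}
8. P6@(0, -3) [-y clear] — {P1, P10, P11, P12, P3, P6, P8, P9}

P3; P1; P12; P11; P9; P8; P10; P6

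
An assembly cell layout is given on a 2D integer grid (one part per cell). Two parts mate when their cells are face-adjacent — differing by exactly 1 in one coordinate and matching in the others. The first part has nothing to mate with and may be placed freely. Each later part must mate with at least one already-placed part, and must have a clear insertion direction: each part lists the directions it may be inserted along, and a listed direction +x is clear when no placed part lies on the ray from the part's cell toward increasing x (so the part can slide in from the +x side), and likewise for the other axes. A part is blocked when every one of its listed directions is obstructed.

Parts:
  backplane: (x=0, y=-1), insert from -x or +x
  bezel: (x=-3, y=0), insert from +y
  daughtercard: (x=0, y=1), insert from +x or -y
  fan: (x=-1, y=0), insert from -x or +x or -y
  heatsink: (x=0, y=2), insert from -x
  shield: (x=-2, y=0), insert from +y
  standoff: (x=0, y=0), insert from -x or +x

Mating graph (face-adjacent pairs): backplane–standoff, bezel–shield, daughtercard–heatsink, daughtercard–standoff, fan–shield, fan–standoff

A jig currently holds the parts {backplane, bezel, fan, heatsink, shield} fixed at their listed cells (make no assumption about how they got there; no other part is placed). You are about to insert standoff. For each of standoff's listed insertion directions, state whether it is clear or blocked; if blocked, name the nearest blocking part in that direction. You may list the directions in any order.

-x: nearest on ray is fan@(-1, 0) ⇒ blocked
+x: ray from standoff(0, 0) has no placed part ⇒ clear

+x: clear; -x: blocked by fan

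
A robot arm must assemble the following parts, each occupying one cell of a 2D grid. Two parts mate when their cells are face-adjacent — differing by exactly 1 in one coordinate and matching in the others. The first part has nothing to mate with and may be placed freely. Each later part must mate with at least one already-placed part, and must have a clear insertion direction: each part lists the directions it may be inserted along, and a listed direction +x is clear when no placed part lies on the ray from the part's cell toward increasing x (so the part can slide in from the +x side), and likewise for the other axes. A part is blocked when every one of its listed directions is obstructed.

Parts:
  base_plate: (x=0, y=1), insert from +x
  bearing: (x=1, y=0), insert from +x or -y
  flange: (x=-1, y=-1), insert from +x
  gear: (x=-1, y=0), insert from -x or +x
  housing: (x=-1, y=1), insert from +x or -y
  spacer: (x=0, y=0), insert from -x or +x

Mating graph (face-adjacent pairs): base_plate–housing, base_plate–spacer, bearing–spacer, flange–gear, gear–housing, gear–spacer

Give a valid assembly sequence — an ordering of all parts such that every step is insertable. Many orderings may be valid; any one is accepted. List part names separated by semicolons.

flange; gear; spacer; bearing; housing; base_plate

1. flange@(-1, -1) [+x clear] — {flange}
2. gear@(-1, 0) [-x clear] — {flange, gear}
3. spacer@(0, 0) [+x clear] — {flange, gear, spacer}
4. bearing@(1, 0) [+x clear] — {bearing, flange, gear, spacer}
5. housing@(-1, 1) [+x clear] — {bearing, flange, gear, housing, spacer}
6. base_plate@(0, 1) [+x clear] — {base_plate, bearing, flange, gear, housing, spacer}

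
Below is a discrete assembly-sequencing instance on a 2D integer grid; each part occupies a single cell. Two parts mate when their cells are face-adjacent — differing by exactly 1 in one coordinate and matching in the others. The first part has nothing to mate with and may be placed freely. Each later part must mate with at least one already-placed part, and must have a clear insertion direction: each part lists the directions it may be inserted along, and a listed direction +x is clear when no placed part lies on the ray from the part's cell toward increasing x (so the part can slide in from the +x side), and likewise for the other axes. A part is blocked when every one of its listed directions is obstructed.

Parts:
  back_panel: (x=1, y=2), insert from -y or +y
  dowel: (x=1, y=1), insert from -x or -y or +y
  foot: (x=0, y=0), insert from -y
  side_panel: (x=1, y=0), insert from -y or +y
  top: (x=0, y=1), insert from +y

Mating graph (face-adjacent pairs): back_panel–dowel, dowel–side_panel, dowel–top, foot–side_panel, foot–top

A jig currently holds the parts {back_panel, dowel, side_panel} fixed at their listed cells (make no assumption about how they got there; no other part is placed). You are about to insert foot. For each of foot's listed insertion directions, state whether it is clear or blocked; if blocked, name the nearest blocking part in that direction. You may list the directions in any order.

-y: clear

-y: ray from foot(0, 0) has no placed part ⇒ clear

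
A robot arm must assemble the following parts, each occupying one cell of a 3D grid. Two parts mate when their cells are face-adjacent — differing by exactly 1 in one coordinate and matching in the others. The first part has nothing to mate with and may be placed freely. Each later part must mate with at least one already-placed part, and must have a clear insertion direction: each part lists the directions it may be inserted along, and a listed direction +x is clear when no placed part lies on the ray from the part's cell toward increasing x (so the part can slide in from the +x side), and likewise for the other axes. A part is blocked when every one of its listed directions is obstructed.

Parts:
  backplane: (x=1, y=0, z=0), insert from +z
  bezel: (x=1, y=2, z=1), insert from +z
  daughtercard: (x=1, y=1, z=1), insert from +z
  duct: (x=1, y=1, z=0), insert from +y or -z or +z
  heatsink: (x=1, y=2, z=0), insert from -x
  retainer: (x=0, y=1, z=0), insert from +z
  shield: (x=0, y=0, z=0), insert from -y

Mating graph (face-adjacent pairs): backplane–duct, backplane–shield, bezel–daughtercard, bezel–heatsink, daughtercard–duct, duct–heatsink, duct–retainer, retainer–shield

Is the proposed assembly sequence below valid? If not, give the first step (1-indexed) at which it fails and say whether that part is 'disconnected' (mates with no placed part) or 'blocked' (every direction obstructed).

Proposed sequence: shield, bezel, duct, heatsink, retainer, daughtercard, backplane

Invalid at step 2 (disconnected)

1. shield@(0, 0, 0) [-y clear] — {shield}
2. bezel@(1, 2, 1) — no placed neighbour ⇒ disconnected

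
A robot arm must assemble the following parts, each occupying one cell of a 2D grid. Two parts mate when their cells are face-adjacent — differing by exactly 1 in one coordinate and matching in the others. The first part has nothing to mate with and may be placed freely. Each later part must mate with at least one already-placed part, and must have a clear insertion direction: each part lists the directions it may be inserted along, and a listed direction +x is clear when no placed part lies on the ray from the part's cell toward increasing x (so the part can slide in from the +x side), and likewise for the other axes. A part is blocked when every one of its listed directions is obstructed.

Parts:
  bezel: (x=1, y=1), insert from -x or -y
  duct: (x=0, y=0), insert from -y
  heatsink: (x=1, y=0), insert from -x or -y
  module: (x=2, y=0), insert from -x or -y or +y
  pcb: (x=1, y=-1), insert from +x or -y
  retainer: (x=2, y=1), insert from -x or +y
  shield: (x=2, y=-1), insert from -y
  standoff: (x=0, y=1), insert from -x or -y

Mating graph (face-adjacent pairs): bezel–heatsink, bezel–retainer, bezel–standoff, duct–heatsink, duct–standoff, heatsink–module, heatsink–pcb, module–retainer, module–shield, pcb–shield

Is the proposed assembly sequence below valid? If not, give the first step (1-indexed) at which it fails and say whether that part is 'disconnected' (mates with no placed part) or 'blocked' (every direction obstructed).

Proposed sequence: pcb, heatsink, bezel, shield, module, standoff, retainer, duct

1. pcb@(1, -1) [+x clear] — {pcb}
2. heatsink@(1, 0) [-x clear] — {heatsink, pcb}
3. bezel@(1, 1) [-x clear] — {bezel, heatsink, pcb}
4. shield@(2, -1) [-y clear] — {bezel, heatsink, pcb, shield}
5. module@(2, 0) [+y clear] — {bezel, heatsink, module, pcb, shield}
6. standoff@(0, 1) [-x clear] — {bezel, heatsink, module, pcb, shield, standoff}
7. retainer@(2, 1) [+y clear] — {bezel, heatsink, module, pcb, retainer, shield, standoff}
8. duct@(0, 0) [-y clear] — {bezel, duct, heatsink, module, pcb, retainer, shield, standoff}

Valid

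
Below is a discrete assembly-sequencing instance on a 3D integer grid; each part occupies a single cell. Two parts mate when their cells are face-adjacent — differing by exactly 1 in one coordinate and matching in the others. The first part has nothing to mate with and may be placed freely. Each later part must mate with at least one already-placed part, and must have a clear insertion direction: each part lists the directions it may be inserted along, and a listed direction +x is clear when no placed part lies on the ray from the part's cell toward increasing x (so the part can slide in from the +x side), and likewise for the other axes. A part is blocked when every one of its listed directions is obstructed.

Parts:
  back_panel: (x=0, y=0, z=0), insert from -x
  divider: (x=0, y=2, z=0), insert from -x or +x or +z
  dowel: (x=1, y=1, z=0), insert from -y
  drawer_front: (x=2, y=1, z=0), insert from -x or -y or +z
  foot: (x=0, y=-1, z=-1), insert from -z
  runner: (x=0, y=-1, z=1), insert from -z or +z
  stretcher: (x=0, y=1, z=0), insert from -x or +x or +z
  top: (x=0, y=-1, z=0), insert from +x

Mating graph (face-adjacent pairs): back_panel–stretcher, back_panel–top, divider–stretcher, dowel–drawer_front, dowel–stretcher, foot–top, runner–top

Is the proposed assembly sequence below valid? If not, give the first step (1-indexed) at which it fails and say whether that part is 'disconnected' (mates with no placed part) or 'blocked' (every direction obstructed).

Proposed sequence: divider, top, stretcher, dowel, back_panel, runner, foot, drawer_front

1. divider@(0, 2, 0) [-x clear] — {divider}
2. top@(0, -1, 0) — no placed neighbour ⇒ disconnected

Invalid at step 2 (disconnected)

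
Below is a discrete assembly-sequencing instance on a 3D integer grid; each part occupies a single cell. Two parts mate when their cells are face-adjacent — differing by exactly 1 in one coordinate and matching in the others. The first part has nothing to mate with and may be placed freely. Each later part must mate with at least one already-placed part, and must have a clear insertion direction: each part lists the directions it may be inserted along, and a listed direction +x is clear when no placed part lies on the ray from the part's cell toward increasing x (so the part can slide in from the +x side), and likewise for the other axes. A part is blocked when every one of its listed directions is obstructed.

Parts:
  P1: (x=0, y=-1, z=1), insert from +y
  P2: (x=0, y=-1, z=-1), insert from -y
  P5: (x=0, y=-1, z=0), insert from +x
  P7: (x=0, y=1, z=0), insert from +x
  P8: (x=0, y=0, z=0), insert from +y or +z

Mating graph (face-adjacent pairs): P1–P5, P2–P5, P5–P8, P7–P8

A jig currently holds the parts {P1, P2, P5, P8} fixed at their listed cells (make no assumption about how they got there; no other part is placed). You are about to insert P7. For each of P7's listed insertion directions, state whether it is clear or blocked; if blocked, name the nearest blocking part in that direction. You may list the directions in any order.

+x: ray from P7(0, 1, 0) has no placed part ⇒ clear

+x: clear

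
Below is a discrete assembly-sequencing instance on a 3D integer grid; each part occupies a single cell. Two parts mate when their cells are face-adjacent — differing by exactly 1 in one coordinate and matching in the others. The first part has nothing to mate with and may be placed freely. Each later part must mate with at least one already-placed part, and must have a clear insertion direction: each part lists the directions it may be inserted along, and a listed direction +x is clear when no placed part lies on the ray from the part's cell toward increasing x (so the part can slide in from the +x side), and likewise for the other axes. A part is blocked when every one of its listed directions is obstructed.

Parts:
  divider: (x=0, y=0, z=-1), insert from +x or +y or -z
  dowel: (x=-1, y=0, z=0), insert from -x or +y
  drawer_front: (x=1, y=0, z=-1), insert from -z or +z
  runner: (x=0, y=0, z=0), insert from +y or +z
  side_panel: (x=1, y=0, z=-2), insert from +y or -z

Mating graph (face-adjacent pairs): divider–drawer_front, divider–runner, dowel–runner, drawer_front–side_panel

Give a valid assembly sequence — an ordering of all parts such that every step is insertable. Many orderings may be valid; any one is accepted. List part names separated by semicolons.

1. side_panel@(1, 0, -2) [+y clear] — {side_panel}
2. drawer_front@(1, 0, -1) [+z clear] — {drawer_front, side_panel}
3. divider@(0, 0, -1) [+y clear] — {divider, drawer_front, side_panel}
4. runner@(0, 0, 0) [+y clear] — {divider, drawer_front, runner, side_panel}
5. dowel@(-1, 0, 0) [-x clear] — {divider, dowel, drawer_front, runner, side_panel}

side_panel; drawer_front; divider; runner; dowel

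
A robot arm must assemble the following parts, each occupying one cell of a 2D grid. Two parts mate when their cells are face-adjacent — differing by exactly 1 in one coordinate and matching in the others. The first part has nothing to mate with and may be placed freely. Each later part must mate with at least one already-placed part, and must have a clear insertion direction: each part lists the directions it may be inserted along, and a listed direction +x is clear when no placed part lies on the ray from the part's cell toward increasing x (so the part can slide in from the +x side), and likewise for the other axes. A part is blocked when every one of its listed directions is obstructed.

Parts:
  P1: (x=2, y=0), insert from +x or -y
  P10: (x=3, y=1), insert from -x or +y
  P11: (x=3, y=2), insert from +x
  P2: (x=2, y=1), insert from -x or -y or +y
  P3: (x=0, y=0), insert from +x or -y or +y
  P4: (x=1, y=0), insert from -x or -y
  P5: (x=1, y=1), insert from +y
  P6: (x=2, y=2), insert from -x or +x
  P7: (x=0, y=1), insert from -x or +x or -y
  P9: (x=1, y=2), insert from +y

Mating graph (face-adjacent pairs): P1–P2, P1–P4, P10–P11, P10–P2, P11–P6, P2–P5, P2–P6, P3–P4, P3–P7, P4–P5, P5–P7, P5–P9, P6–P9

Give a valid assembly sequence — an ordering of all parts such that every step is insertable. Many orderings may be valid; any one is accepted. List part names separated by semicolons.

P7; P3; P5; P4; P1; P9; P2; P10; P6; P11

1. P7@(0, 1) [-x clear] — {P7}
2. P3@(0, 0) [+x clear] — {P3, P7}
3. P5@(1, 1) [+y clear] — {P3, P5, P7}
4. P4@(1, 0) [-y clear] — {P3, P4, P5, P7}
5. P1@(2, 0) [+x clear] — {P1, P3, P4, P5, P7}
6. P9@(1, 2) [+y clear] — {P1, P3, P4, P5, P7, P9}
7. P2@(2, 1) [+y clear] — {P1, P2, P3, P4, P5, P7, P9}
8. P10@(3, 1) [+y clear] — {P1, P10, P2, P3, P4, P5, P7, P9}
9. P6@(2, 2) [+x clear] — {P1, P10, P2, P3, P4, P5, P6, P7, P9}
10. P11@(3, 2) [+x clear] — {P1, P10, P11, P2, P3, P4, P5, P6, P7, P9}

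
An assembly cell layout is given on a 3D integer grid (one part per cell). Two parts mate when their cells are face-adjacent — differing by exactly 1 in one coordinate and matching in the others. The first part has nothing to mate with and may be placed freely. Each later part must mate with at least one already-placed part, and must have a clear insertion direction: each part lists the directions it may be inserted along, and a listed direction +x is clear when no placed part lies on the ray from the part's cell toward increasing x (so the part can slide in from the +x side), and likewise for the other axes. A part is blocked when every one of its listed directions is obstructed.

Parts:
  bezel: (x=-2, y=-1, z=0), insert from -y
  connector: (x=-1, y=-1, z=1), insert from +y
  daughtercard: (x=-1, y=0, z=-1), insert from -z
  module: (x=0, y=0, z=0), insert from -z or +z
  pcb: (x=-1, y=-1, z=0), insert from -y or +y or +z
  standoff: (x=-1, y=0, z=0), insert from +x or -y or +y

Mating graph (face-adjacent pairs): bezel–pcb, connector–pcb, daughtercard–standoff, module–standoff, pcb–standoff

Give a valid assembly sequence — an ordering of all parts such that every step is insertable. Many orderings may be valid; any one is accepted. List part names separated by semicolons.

module; standoff; daughtercard; pcb; bezel; connector

1. module@(0, 0, 0) [-z clear] — {module}
2. standoff@(-1, 0, 0) [-y clear] — {module, standoff}
3. daughtercard@(-1, 0, -1) [-z clear] — {daughtercard, module, standoff}
4. pcb@(-1, -1, 0) [-y clear] — {daughtercard, module, pcb, standoff}
5. bezel@(-2, -1, 0) [-y clear] — {bezel, daughtercard, module, pcb, standoff}
6. connector@(-1, -1, 1) [+y clear] — {bezel, connector, daughtercard, module, pcb, standoff}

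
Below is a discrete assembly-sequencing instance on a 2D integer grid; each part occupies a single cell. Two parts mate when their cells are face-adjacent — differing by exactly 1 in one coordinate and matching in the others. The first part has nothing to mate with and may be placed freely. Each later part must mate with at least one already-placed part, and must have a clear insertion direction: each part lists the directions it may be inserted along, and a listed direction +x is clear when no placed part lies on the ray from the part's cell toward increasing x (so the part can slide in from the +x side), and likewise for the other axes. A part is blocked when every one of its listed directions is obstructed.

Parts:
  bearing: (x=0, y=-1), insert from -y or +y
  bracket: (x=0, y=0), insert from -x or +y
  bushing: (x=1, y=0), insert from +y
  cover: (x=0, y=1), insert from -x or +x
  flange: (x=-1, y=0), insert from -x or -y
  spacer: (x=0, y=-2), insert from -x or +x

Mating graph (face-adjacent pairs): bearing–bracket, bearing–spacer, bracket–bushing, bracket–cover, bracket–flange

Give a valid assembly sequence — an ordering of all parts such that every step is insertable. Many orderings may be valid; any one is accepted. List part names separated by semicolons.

bracket; bushing; bearing; cover; flange; spacer

1. bracket@(0, 0) [-x clear] — {bracket}
2. bushing@(1, 0) [+y clear] — {bracket, bushing}
3. bearing@(0, -1) [-y clear] — {bearing, bracket, bushing}
4. cover@(0, 1) [-x clear] — {bearing, bracket, bushing, cover}
5. flange@(-1, 0) [-x clear] — {bearing, bracket, bushing, cover, flange}
6. spacer@(0, -2) [-x clear] — {bearing, bracket, bushing, cover, flange, spacer}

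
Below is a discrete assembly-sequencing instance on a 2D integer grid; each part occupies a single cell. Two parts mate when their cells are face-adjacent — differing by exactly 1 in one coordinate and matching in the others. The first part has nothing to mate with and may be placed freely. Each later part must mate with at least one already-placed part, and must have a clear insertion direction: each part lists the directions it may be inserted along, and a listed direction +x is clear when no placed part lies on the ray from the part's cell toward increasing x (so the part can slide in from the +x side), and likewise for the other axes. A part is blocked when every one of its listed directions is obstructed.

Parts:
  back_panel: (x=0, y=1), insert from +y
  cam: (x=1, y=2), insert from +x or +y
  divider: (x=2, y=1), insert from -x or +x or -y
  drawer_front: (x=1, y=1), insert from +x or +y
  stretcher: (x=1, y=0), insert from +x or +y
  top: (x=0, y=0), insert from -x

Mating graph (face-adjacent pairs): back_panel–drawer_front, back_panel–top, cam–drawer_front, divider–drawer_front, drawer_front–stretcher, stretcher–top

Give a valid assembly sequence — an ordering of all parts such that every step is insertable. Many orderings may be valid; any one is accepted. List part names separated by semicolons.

1. drawer_front@(1, 1) [+x clear] — {drawer_front}
2. cam@(1, 2) [+x clear] — {cam, drawer_front}
3. divider@(2, 1) [+x clear] — {cam, divider, drawer_front}
4. stretcher@(1, 0) [+x clear] — {cam, divider, drawer_front, stretcher}
5. top@(0, 0) [-x clear] — {cam, divider, drawer_front, stretcher, top}
6. back_panel@(0, 1) [+y clear] — {back_panel, cam, divider, drawer_front, stretcher, top}

drawer_front; cam; divider; stretcher; top; back_panel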